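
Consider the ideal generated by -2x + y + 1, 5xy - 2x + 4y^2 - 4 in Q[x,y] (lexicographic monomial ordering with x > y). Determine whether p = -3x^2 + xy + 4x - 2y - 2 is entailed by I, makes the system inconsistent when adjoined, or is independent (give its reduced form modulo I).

First compute the reduced Gröbner basis of I by Buchberger's algorithm.
f_1 = -2x + y + 1, LT = x.
f_2 = 5xy - 2x + 4y^2 - 4, LT = xy.

S(f_1,f_2): lcm = xy. S = 2/5x - 13/10y^2 - 1/2y + 4/5.
  leading term x: subtract (-1/5)·f_1 from 2/5x - 13/10y^2 - 1/2y + 4/5 → -13/10y^2 - 3/10y + 1
  leading term y^2: no divisor's leading term divides it; move -13/10y^2 to the remainder.
  leading term y: no divisor's leading term divides it; move -3/10y to the remainder.
  leading term 1: no divisor's leading term divides it; move 1 to the remainder.
  remainder -13/10y^2 - 3/10y + 1 ≠ 0; add h_3 = -13/10y^2 - 3/10y + 1 to the basis.

The other S-polynomials (S(f_1,h_3), S(f_2,h_3)) all reduce to 0 modulo the current basis, so we have a Gröbner basis.
Inter-reduce: drop elements whose leading term is divisible by another's, tail-reduce, and make monic.
Reduced Gröbner basis: {x - 1/2y - 1/2, y^2 + 3/13y - 10/13}.
Label its elements g_1 = x - 1/2y - 1/2, g_2 = y^2 + 3/13y - 10/13.

Reduce p = -3x^2 + xy + 4x - 2y - 2 modulo G:
  leading term x^2: subtract (-3x)·g_1 from -3x^2 + xy + 4x - 2y - 2 → -1/2xy + 5/2x - 2y - 2
  leading term xy: subtract (-1/2y)·g_1 from -1/2xy + 5/2x - 2y - 2 → 5/2x - 1/4y^2 - 9/4y - 2
  leading term x: subtract (5/2)·g_1 from 5/2x - 1/4y^2 - 9/4y - 2 → -1/4y^2 - y - 3/4
  leading term y^2: subtract (-1/4)·g_2 from -1/4y^2 - y - 3/4 → -49/52y - 49/52
  leading term y: no divisor's leading term divides it; move -49/52y to the remainder.
  leading term 1: no divisor's leading term divides it; move -49/52 to the remainder.
  normal form = -49/52y - 49/52.
The normal form is nonzero, so p ∉ I. Since p minus its normal form lies in I, I + (p) = I + (r) where r = -49/52y - 49/52; decide whether this ideal is the whole ring.
Run Buchberger on G together with r (pairs among the g_i already reduce to 0 since G is a Gröbner basis):
g_1 = x - 1/2y - 1/2, LT = x.
g_2 = y^2 + 3/13y - 10/13, LT = y^2.
r = -49/52y - 49/52, LT = y.

The S-polynomials (S(g_1,g_2), S(g_1,r), S(g_2,r)) all reduce to 0 modulo the current basis, so we have a Gröbner basis.
Inter-reduce: drop elements whose leading term is divisible by another's, tail-reduce, and make monic.
Reduced Gröbner basis: {x, y + 1}.
The reduced Gröbner basis of I + (p) is {x, y + 1} ≠ {1}, a proper ideal, so the enlarged system stays consistent: p is independent of I, with normal form -49/52y - 49/52.

The remainder on division by a Gröbner basis is unique — it is the normal form.

-3x^2 + xy + 4x - 2y - 2 is independent of I; its normal form modulo I is -49/52y - 49/52.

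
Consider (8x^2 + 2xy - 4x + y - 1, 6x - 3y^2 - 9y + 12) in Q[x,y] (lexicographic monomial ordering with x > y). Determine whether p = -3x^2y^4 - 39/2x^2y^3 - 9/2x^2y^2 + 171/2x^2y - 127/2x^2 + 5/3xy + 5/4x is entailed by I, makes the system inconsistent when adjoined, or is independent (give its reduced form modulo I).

First compute the reduced Gröbner basis of I by Buchberger's algorithm.
f_1 = 8x^2 + 2xy - 4x + y - 1, LT = x^2.
f_2 = 6x - 3y^2 - 9y + 12, LT = x.

S(f_1,f_2): lcm = x^2. S = 1/2xy^2 + 7/4xy - 5/2x + 1/8y - 1/8.
  reduce S modulo (f_1, f_2):
  remainder 1/4y^4 + 13/8y^3 + 3/8y^2 - 57/8y + 39/8 ≠ 0; add h_3 = 1/4y^4 + 13/8y^3 + 3/8y^2 - 57/8y + 39/8 to the basis.

The other S-polynomials (S(f_1,h_3), S(f_2,h_3)) all reduce to 0 modulo the current basis, so we have a Gröbner basis.
Inter-reduce: drop elements whose leading term is divisible by another's, tail-reduce, and make monic.
Reduced Gröbner basis: {x - 1/2y^2 - 3/2y + 2, y^4 + 13/2y^3 + 3/2y^2 - 57/2y + 39/2}.
Label its elements g_1 = x - 1/2y^2 - 3/2y + 2, g_2 = y^4 + 13/2y^3 + 3/2y^2 - 57/2y + 39/2.

Reduce p = -3x^2y^4 - 39/2x^2y^3 - 9/2x^2y^2 + 171/2x^2y - 127/2x^2 + 5/3xy + 5/4x modulo G:
  leading term x^2y^4: subtract (-3xy^4)·g_1 from -3x^2y^4 - 39/2x^2y^3 - 9/2x^2y^2 + 171/2x^2y - 127/2x^2 + 5/3xy + 5/4x → -39/2x^2y^3 - 9/2x^2y^2 + 171/2x^2y - 127/2x^2 - 3/2xy^6 - 9/2xy^5 + 6xy^4 + 5/3xy + 5/4x
  leading term x^2y^3: subtract (-39/2xy^3)·g_1 from -39/2x^2y^3 - 9/2x^2y^2 + 171/2x^2y - 127/2x^2 - 3/2xy^6 - 9/2xy^5 + 6xy^4 + 5/3xy + 5/4x → -9/2x^2y^2 + 171/2x^2y - 127/2x^2 - 3/2xy^6 - 57/4xy^5 - 93/4xy^4 + 39xy^3 + 5/3xy + 5/4x
  leading term x^2y^2: subtract (-9/2xy^2)·g_1 from -9/2x^2y^2 + 171/2x^2y - 127/2x^2 - 3/2xy^6 - 57/4xy^5 - 93/4xy^4 + 39xy^3 + 5/3xy + 5/4x → 171/2x^2y - 127/2x^2 - 3/2xy^6 - 57/4xy^5 - 51/2xy^4 + 129/4xy^3 + 9xy^2 + 5/3xy + 5/4x
  leading term x^2y: subtract (171/2xy)·g_1 from 171/2x^2y - 127/2x^2 - 3/2xy^6 - 57/4xy^5 - 51/2xy^4 + 129/4xy^3 + 9xy^2 + 5/3xy + 5/4x → -127/2x^2 - 3/2xy^6 - 57/4xy^5 - 51/2xy^4 + 75xy^3 + 549/4xy^2 - 508/3xy + 5/4x
  leading term x^2: subtract (-127/2x)·g_1 from -127/2x^2 - 3/2xy^6 - 57/4xy^5 - 51/2xy^4 + 75xy^3 + 549/4xy^2 - 508/3xy + 5/4x → -3/2xy^6 - 57/4xy^5 - 51/2xy^4 + 75xy^3 + 211/2xy^2 - 3175/12xy + 513/4x
  leading term xy^6: subtract (-3/2y^6)·g_1 from -3/2xy^6 - 57/4xy^5 - 51/2xy^4 + 75xy^3 + 211/2xy^2 - 3175/12xy + 513/4x → -57/4xy^5 - 51/2xy^4 + 75xy^3 + 211/2xy^2 - 3175/12xy + 513/4x - 3/4y^8 - 9/4y^7 + 3y^6
  leading term xy^5: subtract (-57/4y^5)·g_1 from -57/4xy^5 - 51/2xy^4 + 75xy^3 + 211/2xy^2 - 3175/12xy + 513/4x - 3/4y^8 - 9/4y^7 + 3y^6 → -51/2xy^4 + 75xy^3 + 211/2xy^2 - 3175/12xy + 513/4x - 3/4y^8 - 75/8y^7 - 147/8y^6 + 57/2y^5
  leading term xy^4: subtract (-51/2y^4)·g_1 from -51/2xy^4 + 75xy^3 + 211/2xy^2 - 3175/12xy + 513/4x - 3/4y^8 - 75/8y^7 - 147/8y^6 + 57/2y^5 → 75xy^3 + 211/2xy^2 - 3175/12xy + 513/4x - 3/4y^8 - 75/8y^7 - 249/8y^6 - 39/4y^5 + 51y^4
  leading term xy^3: subtract (75y^3)·g_1 from 75xy^3 + 211/2xy^2 - 3175/12xy + 513/4x - 3/4y^8 - 75/8y^7 - 249/8y^6 - 39/4y^5 + 51y^4 → 211/2xy^2 - 3175/12xy + 513/4x - 3/4y^8 - 75/8y^7 - 249/8y^6 + 111/4y^5 + 327/2y^4 - 150y^3
  leading term xy^2: subtract (211/2y^2)·g_1 from 211/2xy^2 - 3175/12xy + 513/4x - 3/4y^8 - 75/8y^7 - 249/8y^6 + 111/4y^5 + 327/2y^4 - 150y^3 → -3175/12xy + 513/4x - 3/4y^8 - 75/8y^7 - 249/8y^6 + 111/4y^5 + 865/4y^4 + 33/4y^3 - 211y^2
  leading term xy: subtract (-3175/12y)·g_1 from -3175/12xy + 513/4x - 3/4y^8 - 75/8y^7 - 249/8y^6 + 111/4y^5 + 865/4y^4 + 33/4y^3 - 211y^2 → 513/4x - 3/4y^8 - 75/8y^7 - 249/8y^6 + 111/4y^5 + 865/4y^4 - 2977/24y^3 - 4863/8y^2 + 3175/6y
  leading term x: subtract (513/4)·g_1 from 513/4x - 3/4y^8 - 75/8y^7 - 249/8y^6 + 111/4y^5 + 865/4y^4 - 2977/24y^3 - 4863/8y^2 + 3175/6y → -3/4y^8 - 75/8y^7 - 249/8y^6 + 111/4y^5 + 865/4y^4 - 2977/24y^3 - 2175/4y^2 + 17317/24y - 513/2
  leading term y^8: subtract (-3/4y^4)·g_2 from -3/4y^8 - 75/8y^7 - 249/8y^6 + 111/4y^5 + 865/4y^4 - 2977/24y^3 - 2175/4y^2 + 17317/24y - 513/2 → -9/2y^7 - 30y^6 + 51/8y^5 + 1847/8y^4 - 2977/24y^3 - 2175/4y^2 + 17317/24y - 513/2
  leading term y^7: subtract (-9/2y^3)·g_2 from -9/2y^7 - 30y^6 + 51/8y^5 + 1847/8y^4 - 2977/24y^3 - 2175/4y^2 + 17317/24y - 513/2 → -3/4y^6 + 105/8y^5 + 821/8y^4 - 871/24y^3 - 2175/4y^2 + 17317/24y - 513/2
  leading term y^6: subtract (-3/4y^2)·g_2 from -3/4y^6 + 105/8y^5 + 821/8y^4 - 871/24y^3 - 2175/4y^2 + 17317/24y - 513/2 → 18y^5 + 415/4y^4 - 173/3y^3 - 4233/8y^2 + 17317/24y - 513/2
  leading term y^5: subtract (18y)·g_2 from 18y^5 + 415/4y^4 - 173/3y^3 - 4233/8y^2 + 17317/24y - 513/2 → -53/4y^4 - 254/3y^3 - 129/8y^2 + 8893/24y - 513/2
  leading term y^4: subtract (-53/4)·g_2 from -53/4y^4 - 254/3y^3 - 129/8y^2 + 8893/24y - 513/2 → 35/24y^3 + 15/4y^2 - 85/12y + 15/8
  leading term y^3: no divisor's leading term divides it; move 35/24y^3 to the remainder.
  leading term y^2: no divisor's leading term divides it; move 15/4y^2 to the remainder.
  leading term y: no divisor's leading term divides it; move -85/12y to the remainder.
  leading term 1: no divisor's leading term divides it; move 15/8 to the remainder.
  normal form = 35/24y^3 + 15/4y^2 - 85/12y + 15/8.
The normal form is nonzero, so p ∉ I. Since p minus its normal form lies in I, I + (p) = I + (r) where r = 35/24y^3 + 15/4y^2 - 85/12y + 15/8; decide whether this ideal is the whole ring.
Run Buchberger on G together with r (pairs among the g_i already reduce to 0 since G is a Gröbner basis):
g_1 = x - 1/2y^2 - 3/2y + 2, LT = x.
g_2 = y^4 + 13/2y^3 + 3/2y^2 - 57/2y + 39/2, LT = y^4.
r = 35/24y^3 + 15/4y^2 - 85/12y + 15/8, LT = y^3.

S(g_2,r): lcm = y^4. S = 55/14y^3 + 89/14y^2 - 417/14y + 39/2.
  reduce S modulo (g_1, g_2, r):
  remainder -367/98y^2 - 1049/98y + 708/49 ≠ 0; add m_4 = -367/98y^2 - 1049/98y + 708/49 to the basis.

S(g_2,m_4): lcm = y^4. S = 2673/734y^3 + 3933/734y^2 - 57/2y + 39/2.
  reduce S modulo (g_1, g_2, r, m_4):
  remainder 86025/134689y - 86025/134689 ≠ 0; add m_5 = 86025/134689y - 86025/134689 to the basis.

The other S-polynomials (S(g_1,g_2), S(g_1,r), S(g_1,m_4), S(r,m_4), S(g_1,m_5), S(g_2,m_5), S(r,m_5), S(m_4,m_5)) all reduce to 0 modulo the current basis, so we have a Gröbner basis.
Inter-reduce: drop elements whose leading term is divisible by another's, tail-reduce, and make monic.
Reduced Gröbner basis: {x, y - 1}.
The reduced Gröbner basis of I + (p) is {x, y - 1} ≠ {1}, a proper ideal, so the enlarged system stays consistent: p is independent of I, with normal form 35/24y^3 + 15/4y^2 - 85/12y + 15/8.

-3x^2y^4 - 39/2x^2y^3 - 9/2x^2y^2 + 171/2x^2y - 127/2x^2 + 5/3xy + 5/4x is independent of I; its normal form modulo I is 35/24y^3 + 15/4y^2 - 85/12y + 15/8.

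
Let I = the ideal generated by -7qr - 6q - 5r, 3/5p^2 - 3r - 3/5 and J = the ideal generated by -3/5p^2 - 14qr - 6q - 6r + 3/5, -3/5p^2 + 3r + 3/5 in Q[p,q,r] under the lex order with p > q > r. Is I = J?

No, the ideals differ.

Two ideals are equal iff their reduced Gröbner bases coincide (the reduced basis is unique for a fixed ordering).
Buchberger on the first generating set:
f_1 = -7qr - 6q - 5r, LT = qr.
f_2 = 3/5p^2 - 3r - 3/5, LT = p^2.

The S-polynomials (S(f_1,f_2)) all reduce to 0 modulo the current basis, so we have a Gröbner basis.
Inter-reduce: drop elements whose leading term is divisible by another's, tail-reduce, and make monic.
Reduced Gröbner basis: {p^2 - 5r - 1, qr + 6/7q + 5/7r}.

Buchberger on the second generating set:
h_1 = -3/5p^2 - 14qr - 6q - 6r + 3/5, LT = p^2.
h_2 = -3/5p^2 + 3r + 3/5, LT = p^2.

S(h_1,h_2): lcm = p^2. S = 70/3qr + 10q + 15r.
  leading term qr: no divisor's leading term divides it; move 70/3qr to the remainder.
  leading term q: no divisor's leading term divides it; move 10q to the remainder.
  leading term r: no divisor's leading term divides it; move 15r to the remainder.
  remainder 70/3qr + 10q + 15r ≠ 0; add k_3 = 70/3qr + 10q + 15r to the basis.

The other S-polynomials (S(h_1,k_3), S(h_2,k_3)) all reduce to 0 modulo the current basis, so we have a Gröbner basis.
Inter-reduce: drop elements whose leading term is divisible by another's, tail-reduce, and make monic.
Reduced Gröbner basis: {p^2 - 5r - 1, qr + 3/7q + 9/14r}.

Since the reduced bases disagree, the two ideals are not the same.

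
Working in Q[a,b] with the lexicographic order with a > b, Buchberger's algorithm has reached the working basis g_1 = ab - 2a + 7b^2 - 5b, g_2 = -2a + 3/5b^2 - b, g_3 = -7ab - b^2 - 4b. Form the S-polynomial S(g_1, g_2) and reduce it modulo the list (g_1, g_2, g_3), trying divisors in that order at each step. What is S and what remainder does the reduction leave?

lcm(LM(g_1), LM(g_2)) = ab.
S = (lcm/LT(g_1))·g_1 − (lcm/LT(g_2))·g_2 = -2a + 3/10b^3 + 13/2b^2 - 5b.
Reduce S modulo (g_1, g_2, g_3) in that order:
  leading term a: subtract (1)·g_2 from -2a + 3/10b^3 + 13/2b^2 - 5b → 3/10b^3 + 59/10b^2 - 4b
  leading term b^3: no divisor's leading term divides it; move 3/10b^3 to the remainder.
  leading term b^2: no divisor's leading term divides it; move 59/10b^2 to the remainder.
  leading term b: no divisor's leading term divides it; move -4b to the remainder.
The remainder 3/10b^3 + 59/10b^2 - 4b is nonzero, so it would be added as the next basis element.

S(g_1, g_2) = -2a + 3/10b^3 + 13/2b^2 - 5b; remainder on division = 3/10b^3 + 59/10b^2 - 4b.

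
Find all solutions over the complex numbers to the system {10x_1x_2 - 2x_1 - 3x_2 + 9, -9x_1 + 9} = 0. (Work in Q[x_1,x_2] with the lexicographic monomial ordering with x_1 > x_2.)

Compute a lex Gröbner basis by Buchberger's algorithm.
f_1 = 10x_1x_2 - 2x_1 - 3x_2 + 9, LT = x_1x_2.
f_2 = -9x_1 + 9, LT = x_1.

S(f_1,f_2): lcm = x_1x_2. S = -1/5x_1 + 7/10x_2 + 9/10.
  leading term x_1: subtract (1/45)·f_2 from -1/5x_1 + 7/10x_2 + 9/10 → 7/10x_2 + 7/10
  leading term x_2: no divisor's leading term divides it; move 7/10x_2 to the remainder.
  leading term 1: no divisor's leading term divides it; move 7/10 to the remainder.
  remainder 7/10x_2 + 7/10 ≠ 0; add h_3 = 7/10x_2 + 7/10 to the basis.

The other S-polynomials (S(f_1,h_3), S(f_2,h_3)) all reduce to 0 modulo the current basis, so we have a Gröbner basis.
Inter-reduce: drop elements whose leading term is divisible by another's, tail-reduce, and make monic.
Reduced Gröbner basis: {x_1 - 1, x_2 + 1}.

Since the basis is lex-ordered, x_2 + 1 is univariate in x_2. Its roots are {-1}. Back-substituting each root into the other basis elements fixes the other coordinates.
  x_2 = -1: the earlier basis element becomes x_1 - 1 = 0, giving x_1 = 1 — point (1, -1).

{(1, -1)}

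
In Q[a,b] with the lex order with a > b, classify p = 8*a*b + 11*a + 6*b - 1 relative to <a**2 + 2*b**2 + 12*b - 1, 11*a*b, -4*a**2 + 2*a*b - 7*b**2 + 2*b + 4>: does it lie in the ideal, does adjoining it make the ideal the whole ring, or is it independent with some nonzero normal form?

Adjoining 8*a*b + 11*a + 6*b - 1 makes the ideal the whole ring: the system is inconsistent.

First compute the reduced Gröbner basis of I by Buchberger's algorithm.
f_1 = a**2 + 2*b**2 + 12*b - 1, LT = a**2.
f_2 = 11*a*b, LT = a*b.
f_3 = -4*a**2 + 2*a*b - 7*b**2 + 2*b + 4, LT = a**2.

S(f_1,f_2): lcm = a**2*b. S = 2*b**3 + 12*b**2 - b.
  reduce S modulo (f_1, f_2, f_3):
  remainder 2*b**3 + 12*b**2 - b ≠ 0; add h_4 = 2*b**3 + 12*b**2 - b to the basis.

S(f_1,f_3): lcm = a**2. S = 1/2*a*b + 1/4*b**2 + 25/2*b.
  reduce S modulo (f_1, f_2, f_3, h_4):
  remainder 1/4*b**2 + 25/2*b ≠ 0; add h_5 = 1/4*b**2 + 25/2*b to the basis.

S(f_2,f_3): lcm = a**2*b. S = 1/2*a*b**2 - 7/4*b**3 + 1/2*b**2 + b.
  reduce S modulo (f_1, f_2, f_3, h_4, h_5):
  remainder -4399/8*b ≠ 0; add h_6 = -4399/8*b to the basis.

The other S-polynomials (S(f_1,h_4), S(f_2,h_4), S(f_3,h_4), S(f_1,h_5), S(f_2,h_5), S(f_3,h_5), S(h_4,h_5), S(f_1,h_6), S(f_2,h_6), S(f_3,h_6), S(h_4,h_6), S(h_5,h_6)) all reduce to 0 modulo the current basis, so we have a Gröbner basis.
Inter-reduce: drop elements whose leading term is divisible by another's, tail-reduce, and make monic.
Reduced Gröbner basis: {a**2 - 1, b}.
Label its elements g_1 = a**2 - 1, g_2 = b.

Reduce p = 8*a*b + 11*a + 6*b - 1 modulo G:
  leading term a*b: subtract (8*a)·g_2 from 8*a*b + 11*a + 6*b - 1 → 11*a + 6*b - 1
  leading term a: no divisor's leading term divides it; move 11*a to the remainder.
  leading term b: subtract (6)·g_2 from 6*b - 1 → -1
  leading term 1: no divisor's leading term divides it; move -1 to the remainder.
  normal form = 11*a - 1.
The normal form is nonzero, so p ∉ I. Since p minus its normal form lies in I, I + (p) = I + (r) where r = 11*a - 1; decide whether this ideal is the whole ring.
Run Buchberger on G together with r (pairs among the g_i already reduce to 0 since G is a Gröbner basis):
g_1 = a**2 - 1, LT = a**2.
g_2 = b, LT = b.
r = 11*a - 1, LT = a.

S(g_1,r): lcm = a**2. S = 1/11*a - 1.
  reduce S modulo (g_1, g_2, r):
  remainder -120/121 ≠ 0; add m_4 = -120/121 to the basis.

The other S-polynomials (S(g_1,g_2), S(g_2,r), S(g_1,m_4), S(g_2,m_4), S(r,m_4)) all reduce to 0 modulo the current basis, so we have a Gröbner basis.
Inter-reduce: drop elements whose leading term is divisible by another's, tail-reduce, and make monic.
Reduced Gröbner basis: {1}.
The reduced Gröbner basis of I + (p) is {1}: the ideal is the whole ring, so the enlarged system has no common solution — adjoining p is inconsistent.

The remainder on division by a Gröbner basis is unique — it is the normal form.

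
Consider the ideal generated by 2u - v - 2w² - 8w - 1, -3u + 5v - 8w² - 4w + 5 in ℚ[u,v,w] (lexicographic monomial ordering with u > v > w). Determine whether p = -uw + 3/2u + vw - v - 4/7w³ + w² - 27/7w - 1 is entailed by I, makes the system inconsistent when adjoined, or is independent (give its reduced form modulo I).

-uw + 3/2u + vw - v - 4/7w³ + w² - 27/7w - 1 lies in I (it reduces to 0).

First compute the reduced Gröbner basis of I by Buchberger's algorithm.
f_1 = 2u - v - 2w² - 8w - 1, LT = u.
f_2 = -3u + 5v - 8w² - 4w + 5, LT = u.

S(f_1,f_2): lcm = u. S = 7/6v - 11/3w² - 16/3w + 7/6.
  leading term v: no divisor's leading term divides it; move 7/6v to the remainder.
  leading term w²: no divisor's leading term divides it; move -11/3w² to the remainder.
  leading term w: no divisor's leading term divides it; move -16/3w to the remainder.
  leading term 1: no divisor's leading term divides it; move 7/6 to the remainder.
  remainder 7/6v - 11/3w² - 16/3w + 7/6 ≠ 0; add h_3 = 7/6v - 11/3w² - 16/3w + 7/6 to the basis.

The other S-polynomials (S(f_1,h_3), S(f_2,h_3)) all reduce to 0 modulo the current basis, so we have a Gröbner basis.
Inter-reduce: drop elements whose leading term is divisible by another's, tail-reduce, and make monic.
Reduced Gröbner basis: {u - 18/7w² - 44/7w, v - 22/7w² - 32/7w + 1}.
Label its elements g_1 = u - 18/7w² - 44/7w, g_2 = v - 22/7w² - 32/7w + 1.

Reduce p = -uw + 3/2u + vw - v - 4/7w³ + w² - 27/7w - 1 modulo G:
  leading term uw: subtract (-w)·g_1 from -uw + 3/2u + vw - v - 4/7w³ + w² - 27/7w - 1 → 3/2u + vw - v - 22/7w³ - 37/7w² - 27/7w - 1
  leading term u: subtract (3/2)·g_1 from 3/2u + vw - v - 22/7w³ - 37/7w² - 27/7w - 1 → vw - v - 22/7w³ - 10/7w² + 39/7w - 1
  leading term vw: subtract (w)·g_2 from vw - v - 22/7w³ - 10/7w² + 39/7w - 1 → -v + 22/7w² + 32/7w - 1
  leading term v: subtract (-1)·g_2 from -v + 22/7w² + 32/7w - 1 → 0
  normal form = 0.
Since the normal form is 0, p ∈ I.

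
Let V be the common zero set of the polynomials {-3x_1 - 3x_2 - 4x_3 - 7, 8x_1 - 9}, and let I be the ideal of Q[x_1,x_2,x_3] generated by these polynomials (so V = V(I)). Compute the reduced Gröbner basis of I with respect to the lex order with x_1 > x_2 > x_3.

G = {x_1 - \tfrac{9}{8}, x_2 + \tfrac{4}{3}x_3 + \tfrac{83}{24}}

The reduced Gröbner basis is the canonical form of the ideal for this ordering.

f_1 = -3x_1 - 3x_2 - 4x_3 - 7, LT = x_1.
f_2 = 8x_1 - 9, LT = x_1.

S(f_1,f_2): lcm = x_1. S = x_2 + \tfrac{4}{3}x_3 + \tfrac{83}{24}.
  leading term x_2: no divisor's leading term divides it; move x_2 to the remainder.
  leading term x_3: no divisor's leading term divides it; move \tfrac{4}{3}x_3 to the remainder.
  leading term 1: no divisor's leading term divides it; move \tfrac{83}{24} to the remainder.
  remainder x_2 + \tfrac{4}{3}x_3 + \tfrac{83}{24} ≠ 0; add g_3 = x_2 + \tfrac{4}{3}x_3 + \tfrac{83}{24} to the basis.

The other S-polynomials (S(f_1,g_3), S(f_2,g_3)) all reduce to 0 modulo the current basis, so we have a Gröbner basis.
Inter-reduce: drop elements whose leading term is divisible by another's, tail-reduce, and make monic.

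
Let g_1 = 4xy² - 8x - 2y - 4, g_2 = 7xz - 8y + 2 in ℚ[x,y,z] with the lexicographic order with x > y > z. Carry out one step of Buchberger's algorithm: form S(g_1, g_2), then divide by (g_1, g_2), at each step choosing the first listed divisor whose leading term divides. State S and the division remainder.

lcm(LM(g_1), LM(g_2)) = xy²z.
S = (lcm/LT(g_1))·g_1 − (lcm/LT(g_2))·g_2 = -2xz + 8/7y³ - 2/7y² - ½yz - z.
Reduce S modulo (g_1, g_2) in that order:
  leading term xz: subtract (-2/7)·g_2 from -2xz + 8/7y³ - 2/7y² - ½yz - z → 8/7y³ - 2/7y² - ½yz - 16/7y - z + 4/7
  leading term y³: no divisor's leading term divides it; move 8/7y³ to the remainder.
  leading term y²: no divisor's leading term divides it; move -2/7y² to the remainder.
  leading term yz: no divisor's leading term divides it; move -½yz to the remainder.
  leading term y: no divisor's leading term divides it; move -16/7y to the remainder.
  leading term z: no divisor's leading term divides it; move -z to the remainder.
  leading term 1: no divisor's leading term divides it; move 4/7 to the remainder.
The remainder 8/7y³ - 2/7y² - ½yz - 16/7y - z + 4/7 is nonzero, so it would be added as the next basis element.

S(g_1, g_2) = -2xz + 8/7y³ - 2/7y² - ½yz - z; remainder on division = 8/7y³ - 2/7y² - ½yz - 16/7y - z + 4/7.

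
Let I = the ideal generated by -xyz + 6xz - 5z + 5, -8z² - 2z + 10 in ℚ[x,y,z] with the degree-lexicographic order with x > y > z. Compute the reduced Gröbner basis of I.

G = {xy - 6x - 4z + 4, z² + ¼z - 5/4}

Buchberger's algorithm terminates because the ascending chain of leading-term ideals stabilizes.

f_1 = -xyz + 6xz - 5z + 5, LT = xyz.
f_2 = -8z² - 2z + 10, LT = z².

S(f_1,f_2): lcm = xyz². S = -¼xyz - 6xz² + 5/4xy + 5z² - 5z.
  reduce S modulo (f_1, f_2):
  remainder 5/4xy - 15/2x - 5z + 5 ≠ 0; add g_3 = 5/4xy - 15/2x - 5z + 5 to the basis.

The other S-polynomials (S(f_1,g_3), S(f_2,g_3)) all reduce to 0 modulo the current basis, so we have a Gröbner basis.
Inter-reduce: drop elements whose leading term is divisible by another's, tail-reduce, and make monic.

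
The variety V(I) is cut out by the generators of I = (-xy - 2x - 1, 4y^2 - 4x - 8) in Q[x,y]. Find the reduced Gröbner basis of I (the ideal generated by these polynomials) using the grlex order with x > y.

f_1 = -xy - 2x - 1, LT = xy.
f_2 = 4y^2 - 4x - 8, LT = y^2.

S(f_1,f_2): lcm = xy^2. S = x^2 + 2xy + 2x + y.
  reduce S modulo (f_1, f_2):
  remainder x^2 - 2x + y - 2 ≠ 0; add g_3 = x^2 - 2x + y - 2 to the basis.

The other S-polynomials (S(f_1,g_3), S(f_2,g_3)) all reduce to 0 modulo the current basis, so we have a Gröbner basis.

G = {x^2 - 2x + y - 2, xy + 2x + 1, y^2 - x - 2}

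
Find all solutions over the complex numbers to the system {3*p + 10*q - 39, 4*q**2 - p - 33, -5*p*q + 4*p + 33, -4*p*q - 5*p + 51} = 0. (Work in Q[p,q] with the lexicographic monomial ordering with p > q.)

{(3, 3)}

Compute a lex Gröbner basis by Buchberger's algorithm.
f_1 = 3*p + 10*q - 39, LT = p.
f_2 = -p + 4*q**2 - 33, LT = p.
f_3 = -5*p*q + 4*p + 33, LT = p*q.
f_4 = -4*p*q - 5*p + 51, LT = p*q.

S(f_1,f_2): lcm = p. S = 4*q**2 + 10/3*q - 46.
  leading term q**2: no divisor's leading term divides it; move 4*q**2 to the remainder.
  leading term q: no divisor's leading term divides it; move 10/3*q to the remainder.
  leading term 1: no divisor's leading term divides it; move -46 to the remainder.
  remainder 4*q**2 + 10/3*q - 46 ≠ 0; add h_5 = 4*q**2 + 10/3*q - 46 to the basis.

S(f_1,f_3): lcm = p*q. S = 4/5*p + 10/3*q**2 - 13*q + 33/5.
  leading term p: subtract (4/15)·f_1 from 4/5*p + 10/3*q**2 - 13*q + 33/5 → 10/3*q**2 - 47/3*q + 17
  leading term q**2: subtract (5/6)·h_5 from 10/3*q**2 - 47/3*q + 17 → -166/9*q + 166/3
  leading term q: no divisor's leading term divides it; move -166/9*q to the remainder.
  leading term 1: no divisor's leading term divides it; move 166/3 to the remainder.
  remainder -166/9*q + 166/3 ≠ 0; add h_6 = -166/9*q + 166/3 to the basis.

The other S-polynomials (S(f_1,f_4), S(f_2,f_3), S(f_2,f_4), S(f_3,f_4), S(f_1,h_5), S(f_2,h_5), S(f_3,h_5), S(f_4,h_5), S(f_1,h_6), S(f_2,h_6), S(f_3,h_6), S(f_4,h_6), S(h_5,h_6)) all reduce to 0 modulo the current basis, so we have a Gröbner basis.
Inter-reduce: drop elements whose leading term is divisible by another's, tail-reduce, and make monic.
Reduced Gröbner basis: {p - 3, q - 3}.

The lex basis is triangular: the last element involves only q. Solving q - 3 = 0 gives q ∈ {3}; substituting each value into the earlier elements determines the remaining variables.
  q = 3: the earlier basis element becomes p - 3 = 0, giving p = 3 — point (3, 3).
Check: every point annihilates each of the original generators.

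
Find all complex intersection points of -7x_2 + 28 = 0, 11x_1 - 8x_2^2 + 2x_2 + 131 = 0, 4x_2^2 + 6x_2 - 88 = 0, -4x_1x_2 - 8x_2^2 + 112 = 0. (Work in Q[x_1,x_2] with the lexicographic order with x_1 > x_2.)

{(-1, 4)}

Compute a lex Gröbner basis by Buchberger's algorithm.
f_1 = -7x_2 + 28, LT = x_2.
f_2 = 11x_1 - 8x_2^2 + 2x_2 + 131, LT = x_1.
f_3 = 4x_2^2 + 6x_2 - 88, LT = x_2^2.
f_4 = -4x_1x_2 - 8x_2^2 + 112, LT = x_1x_2.

S(f_1,f_2): leading monomials are coprime, so the S-polynomial reduces to 0 (Buchberger's first criterion).
S(f_1,f_3): lcm = x_2^2. S = -11/2x_2 + 22.
  leading term x_2: subtract (11/14)·f_1 from -11/2x_2 + 22 → 0
  remainder 0.

S(f_1,f_4): lcm = x_1x_2. S = -4x_1 - 2x_2^2 + 28.
  leading term x_1: subtract (-4/11)·f_2 from -4x_1 - 2x_2^2 + 28 → -54/11x_2^2 + 8/11x_2 + 832/11
  leading term x_2^2: subtract (54/77x_2)·f_1 from -54/11x_2^2 + 8/11x_2 + 832/11 → -208/11x_2 + 832/11
  leading term x_2: subtract (208/77)·f_1 from -208/11x_2 + 832/11 → 0
  remainder 0.

S(f_2,f_3): leading monomials are coprime, so the S-polynomial reduces to 0 (Buchberger's first criterion).
S(f_2,f_4): lcm = x_1x_2. S = -8/11x_2^3 - 20/11x_2^2 + 131/11x_2 + 28.
  leading term x_2^3: subtract (8/77x_2^2)·f_1 from -8/11x_2^3 - 20/11x_2^2 + 131/11x_2 + 28 → -52/11x_2^2 + 131/11x_2 + 28
  leading term x_2^2: subtract (52/77x_2)·f_1 from -52/11x_2^2 + 131/11x_2 + 28 → -7x_2 + 28
  leading term x_2: subtract (1)·f_1 from -7x_2 + 28 → 0
  remainder 0.

S(f_3,f_4): lcm = x_1x_2^2. S = 3/2x_1x_2 - 22x_1 - 2x_2^3 + 28x_2.
  leading term x_1x_2: subtract (-3/14x_1)·f_1 from 3/2x_1x_2 - 22x_1 - 2x_2^3 + 28x_2 → -16x_1 - 2x_2^3 + 28x_2
  leading term x_1: subtract (-16/11)·f_2 from -16x_1 - 2x_2^3 + 28x_2 → -2x_2^3 - 128/11x_2^2 + 340/11x_2 + 2096/11
  leading term x_2^3: subtract (2/7x_2^2)·f_1 from -2x_2^3 - 128/11x_2^2 + 340/11x_2 + 2096/11 → -216/11x_2^2 + 340/11x_2 + 2096/11
  leading term x_2^2: subtract (216/77x_2)·f_1 from -216/11x_2^2 + 340/11x_2 + 2096/11 → -524/11x_2 + 2096/11
  leading term x_2: subtract (524/77)·f_1 from -524/11x_2 + 2096/11 → 0
  remainder 0.

Every S-polynomial of the final basis reduces to 0, so we have a Gröbner basis.
Inter-reduce: drop elements whose leading term is divisible by another's, tail-reduce, and make monic.
Reduced Gröbner basis: {x_1 + 1, x_2 - 4}.

Elimination: the polynomial x_2 - 4 lies in the elimination ideal for x_2, so x_2 ∈ {4}. For each such x_2, the remaining basis elements (now univariate) give the rest of the solution.
  x_2 = 4: the earlier basis element becomes x_1 + 1 = 0, giving x_1 = -1 — point (-1, 4).
Each listed point satisfies every original equation (direct substitution).
Zero-dimensionality of the ideal guarantees finitely many solutions over ℂ.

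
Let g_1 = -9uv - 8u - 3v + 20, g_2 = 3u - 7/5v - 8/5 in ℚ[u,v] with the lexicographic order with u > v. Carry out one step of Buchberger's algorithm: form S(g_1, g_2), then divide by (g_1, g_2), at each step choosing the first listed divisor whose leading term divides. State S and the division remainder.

lcm(LM(g_1), LM(g_2)) = uv.
S = (lcm/LT(g_1))·g_1 − (lcm/LT(g_2))·g_2 = 8/9u + 7/15v² + 13/15v - 20/9.
Reduce S modulo (g_1, g_2) in that order:
  leading term u: subtract (8/27)·g_2 from 8/9u + 7/15v² + 13/15v - 20/9 → 7/15v² + 173/135v - 236/135
  leading term v²: no divisor's leading term divides it; move 7/15v² to the remainder.
  leading term v: no divisor's leading term divides it; move 173/135v to the remainder.
  leading term 1: no divisor's leading term divides it; move -236/135 to the remainder.
The remainder 7/15v² + 173/135v - 236/135 is nonzero, so it would be added as the next basis element.
An S-polynomial is built so that the two leading terms cancel; whether anything survives reduction is exactly the Gröbner-basis criterion.

S(g_1, g_2) = 8/9u + 7/15v² + 13/15v - 20/9; remainder on division = 7/15v² + 173/135v - 236/135.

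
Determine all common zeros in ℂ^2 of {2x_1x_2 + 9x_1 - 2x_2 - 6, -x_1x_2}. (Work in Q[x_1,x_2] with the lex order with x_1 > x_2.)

Compute a lex Gröbner basis by Buchberger's algorithm.
f_1 = 2x_1x_2 + 9x_1 - 2x_2 - 6, LT = x_1x_2.
f_2 = -x_1x_2, LT = x_1x_2.

S(f_1,f_2): lcm = x_1x_2. S = 9/2x_1 - x_2 - 3.
  leading term x_1: no divisor's leading term divides it; move 9/2x_1 to the remainder.
  leading term x_2: no divisor's leading term divides it; move -x_2 to the remainder.
  leading term 1: no divisor's leading term divides it; move -3 to the remainder.
  remainder 9/2x_1 - x_2 - 3 ≠ 0; add h_3 = 9/2x_1 - x_2 - 3 to the basis.

S(f_1,h_3): lcm = x_1x_2. S = 9/2x_1 + 2/9x_2^2 - 1/3x_2 - 3.
  leading term x_1: subtract (1)·h_3 from 9/2x_1 + 2/9x_2^2 - 1/3x_2 - 3 → 2/9x_2^2 + 2/3x_2
  leading term x_2^2: no divisor's leading term divides it; move 2/9x_2^2 to the remainder.
  leading term x_2: no divisor's leading term divides it; move 2/3x_2 to the remainder.
  remainder 2/9x_2^2 + 2/3x_2 ≠ 0; add h_4 = 2/9x_2^2 + 2/3x_2 to the basis.

The other S-polynomials (S(f_2,h_3), S(f_1,h_4), S(f_2,h_4), S(h_3,h_4)) all reduce to 0 modulo the current basis, so we have a Gröbner basis.
Inter-reduce: drop elements whose leading term is divisible by another's, tail-reduce, and make monic.
Reduced Gröbner basis: {x_1 - 2/9x_2 - 2/3, x_2^2 + 3x_2}.

The lex basis is triangular: the last element involves only x_2. Solving x_2^2 + 3x_2 = 0 gives x_2 ∈ {-3, 0}; substituting each value into the earlier elements determines the remaining variables.
  x_2 = -3: the earlier basis element becomes x_1 = 0, giving x_1 = 0 — point (0, -3).
  x_2 = 0: the earlier basis element becomes x_1 - 2/3 = 0, giving x_1 = 2/3 — point (2/3, 0).

{(0, -3), (2/3, 0)}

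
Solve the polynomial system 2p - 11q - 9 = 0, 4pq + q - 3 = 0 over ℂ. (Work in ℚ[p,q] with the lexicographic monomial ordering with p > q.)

{(-1, -1), (21/4, 3/22)}

Compute a lex Gröbner basis by Buchberger's algorithm.
f_1 = 2p - 11q - 9, LT = p.
f_2 = 4pq + q - 3, LT = pq.

S(f_1,f_2): lcm = pq. S = -11/2q² - 19/4q + ¾.
  leading term q²: no divisor's leading term divides it; move -11/2q² to the remainder.
  leading term q: no divisor's leading term divides it; move -19/4q to the remainder.
  leading term 1: no divisor's leading term divides it; move ¾ to the remainder.
  remainder -11/2q² - 19/4q + ¾ ≠ 0; add h_3 = -11/2q² - 19/4q + ¾ to the basis.

The other S-polynomials (S(f_1,h_3), S(f_2,h_3)) all reduce to 0 modulo the current basis, so we have a Gröbner basis.
Inter-reduce: drop elements whose leading term is divisible by another's, tail-reduce, and make monic.
Reduced Gröbner basis: {p - 11/2q - 9/2, q² + 19/22q - 3/22}.

The lex basis is triangular: the last element involves only q. Solving q² + 19/22q - 3/22 = 0 gives q ∈ {-1, 3/22}; substituting each value into the earlier elements determines the remaining variables.
  q = -1: the earlier basis element becomes p + 1 = 0, giving p = -1 — point (-1, -1).
  q = 3/22: the earlier basis element becomes p - 21/4 = 0, giving p = 21/4 — point (21/4, 3/22).
Substituting each solution back into the original system confirms all equations vanish.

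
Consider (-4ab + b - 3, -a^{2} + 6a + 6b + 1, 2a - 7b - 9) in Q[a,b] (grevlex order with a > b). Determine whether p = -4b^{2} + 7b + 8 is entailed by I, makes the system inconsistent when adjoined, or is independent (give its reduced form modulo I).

Adjoining -4b^{2} + 7b + 8 makes the ideal the whole ring: the system is inconsistent.

First compute the reduced Gröbner basis of I by Buchberger's algorithm.
f_1 = -4ab + b - 3, LT = ab.
f_2 = -a^{2} + 6a + 6b + 1, LT = a^{2}.
f_3 = 2a - 7b - 9, LT = a.

S(f_1,f_2): lcm = a^{2}b. S = \tfrac{23}{4}ab + 6b^{2} + \tfrac{3}{4}a + b.
  leading term ab: subtract (-\tfrac{23}{16})·f_1 from \tfrac{23}{4}ab + 6b^{2} + \tfrac{3}{4}a + b → 6b^{2} + \tfrac{3}{4}a + \tfrac{39}{16}b - \tfrac{69}{16}
  leading term b^{2}: no divisor's leading term divides it; move 6b^{2} to the remainder.
  leading term a: subtract (\tfrac{3}{8})·f_3 from \tfrac{3}{4}a + \tfrac{39}{16}b - \tfrac{69}{16} → \tfrac{81}{16}b - \tfrac{15}{16}
  leading term b: no divisor's leading term divides it; move \tfrac{81}{16}b to the remainder.
  leading term 1: no divisor's leading term divides it; move -\tfrac{15}{16} to the remainder.
  remainder 6b^{2} + \tfrac{81}{16}b - \tfrac{15}{16} ≠ 0; add h_4 = 6b^{2} + \tfrac{81}{16}b - \tfrac{15}{16} to the basis.

S(f_1,f_3): lcm = ab. S = \tfrac{7}{2}b^{2} + \tfrac{17}{4}b + \tfrac{3}{4}.
  leading term b^{2}: subtract (\tfrac{7}{12})·h_4 from \tfrac{7}{2}b^{2} + \tfrac{17}{4}b + \tfrac{3}{4} → \tfrac{83}{64}b + \tfrac{83}{64}
  leading term b: no divisor's leading term divides it; move \tfrac{83}{64}b to the remainder.
  leading term 1: no divisor's leading term divides it; move \tfrac{83}{64} to the remainder.
  remainder \tfrac{83}{64}b + \tfrac{83}{64} ≠ 0; add h_5 = \tfrac{83}{64}b + \tfrac{83}{64} to the basis.

The other S-polynomials (S(f_2,f_3), S(f_1,h_4), S(f_2,h_4), S(f_3,h_4), S(f_1,h_5), S(f_2,h_5), S(f_3,h_5), S(h_4,h_5)) all reduce to 0 modulo the current basis, so we have a Gröbner basis.
Inter-reduce: drop elements whose leading term is divisible by another's, tail-reduce, and make monic.
Reduced Gröbner basis: {a - 1, b + 1}.
Label its elements g_1 = a - 1, g_2 = b + 1.

Reduce p = -4b^{2} + 7b + 8 modulo G:
  leading term b^{2}: subtract (-4b)·g_2 from -4b^{2} + 7b + 8 → 11b + 8
  leading term b: subtract (11)·g_2 from 11b + 8 → -3
  leading term 1: no divisor's leading term divides it; move -3 to the remainder.
  normal form = -3.
The normal form is nonzero, so p ∉ I. Since p minus its normal form lies in I, I + (p) = I + (r) where r = -3; decide whether this ideal is the whole ring.
Here r = -3 is a nonzero constant, hence a unit: 1 ∈ I + (p), the Gröbner basis of I + (p) is {1}, and the enlarged system has no common solution — adjoining p is inconsistent.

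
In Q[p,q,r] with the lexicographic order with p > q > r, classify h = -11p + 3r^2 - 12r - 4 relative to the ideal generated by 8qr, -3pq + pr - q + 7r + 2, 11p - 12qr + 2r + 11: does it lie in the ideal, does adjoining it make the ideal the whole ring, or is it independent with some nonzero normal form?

Adjoining -11p + 3r^2 - 12r - 4 makes the ideal the whole ring: the system is inconsistent.

First compute the reduced Gröbner basis of I by Buchberger's algorithm.
f_1 = 8qr, LT = qr.
f_2 = -3pq + pr - q + 7r + 2, LT = pq.
f_3 = 11p - 12qr + 2r + 11, LT = p.

S(f_1,f_2): lcm = pqr. S = 1/3pr^2 - 1/3qr + 7/3r^2 + 2/3r.
  reduce S modulo (f_1, f_2, f_3):
  remainder -2/33r^3 + 2r^2 + 2/3r ≠ 0; add k_4 = -2/33r^3 + 2r^2 + 2/3r to the basis.

S(f_2,f_3): lcm = pq. S = -1/3pr + 12/11q^2r - 2/11qr - 2/3q - 7/3r - 2/3.
  reduce S modulo (f_1, f_2, f_3, k_4):
  remainder -2/3q + 2/33r^2 - 2r - 2/3 ≠ 0; add k_5 = -2/3q + 2/33r^2 - 2r - 2/3 to the basis.

The other S-polynomials (S(f_1,f_3), S(f_1,k_4), S(f_2,k_4), S(f_3,k_4), S(f_1,k_5), S(f_2,k_5), S(f_3,k_5), S(k_4,k_5)) all reduce to 0 modulo the current basis, so we have a Gröbner basis.
Inter-reduce: drop elements whose leading term is divisible by another's, tail-reduce, and make monic.
Reduced Gröbner basis: {p + 2/11r + 1, q - 1/11r^2 + 3r + 1, r^3 - 33r^2 - 11r}.
Label its elements g_1 = p + 2/11r + 1, g_2 = q - 1/11r^2 + 3r + 1, g_3 = r^3 - 33r^2 - 11r.

Reduce h = -11p + 3r^2 - 12r - 4 modulo G:
  leading term p: subtract (-11)·g_1 from -11p + 3r^2 - 12r - 4 → 3r^2 - 10r + 7
  leading term r^2: no divisor's leading term divides it; move 3r^2 to the remainder.
  leading term r: no divisor's leading term divides it; move -10r to the remainder.
  leading term 1: no divisor's leading term divides it; move 7 to the remainder.
  normal form = 3r^2 - 10r + 7.
The normal form is nonzero, so h ∉ I. Since h minus its normal form lies in I, I + (h) = I + (n) where n = 3r^2 - 10r + 7; decide whether this ideal is the whole ring.
Run Buchberger on G together with n (pairs among the g_i already reduce to 0 since G is a Gröbner basis):
g_1 = p + 2/11r + 1, LT = p.
g_2 = q - 1/11r^2 + 3r + 1, LT = q.
g_3 = r^3 - 33r^2 - 11r, LT = r^3.
n = 3r^2 - 10r + 7, LT = r^2.

S(g_3,n): lcm = r^3. S = -89/3r^2 - 40/3r.
  reduce S modulo (g_1, g_2, g_3, n):
  remainder -1010/9r + 623/9 ≠ 0; add m_5 = -1010/9r + 623/9 to the basis.

S(g_3,m_5): lcm = r^3. S = -32707/1010r^2 - 11r.
  reduce S modulo (g_1, g_2, g_3, n, m_5):
  remainder 223643/102010 ≠ 0; add m_6 = 223643/102010 to the basis.

The other S-polynomials (S(g_1,g_2), S(g_1,g_3), S(g_1,n), S(g_2,g_3), S(g_2,n), S(g_1,m_5), S(g_2,m_5), S(n,m_5), S(g_1,m_6), S(g_2,m_6), S(g_3,m_6), S(n,m_6), S(m_5,m_6)) all reduce to 0 modulo the current basis, so we have a Gröbner basis.
Inter-reduce: drop elements whose leading term is divisible by another's, tail-reduce, and make monic.
Reduced Gröbner basis: {1}.
The reduced Gröbner basis of I + (h) is {1}: the ideal is the whole ring, so the enlarged system has no common solution — adjoining h is inconsistent.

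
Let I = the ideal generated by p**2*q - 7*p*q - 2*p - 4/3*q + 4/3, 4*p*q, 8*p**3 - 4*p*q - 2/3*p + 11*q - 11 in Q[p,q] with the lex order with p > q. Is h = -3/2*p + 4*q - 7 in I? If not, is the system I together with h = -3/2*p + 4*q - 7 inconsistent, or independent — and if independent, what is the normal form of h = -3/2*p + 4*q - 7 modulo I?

Adjoining -3/2*p + 4*q - 7 makes the ideal the whole ring: the system is inconsistent.

First compute the reduced Gröbner basis of I by Buchberger's algorithm.
f_1 = p**2*q - 7*p*q - 2*p - 4/3*q + 4/3, LT = p**2*q.
f_2 = 4*p*q, LT = p*q.
f_3 = 8*p**3 - 4*p*q - 2/3*p + 11*q - 11, LT = p**3.

S(f_1,f_2): lcm = p**2*q. S = -7*p*q - 2*p - 4/3*q + 4/3.
  reduce S modulo (f_1, f_2, f_3):
  remainder -2*p - 4/3*q + 4/3 ≠ 0; add k_4 = -2*p - 4/3*q + 4/3 to the basis.

S(f_1,f_3): lcm = p**3*q. S = -7*p**2*q - 2*p**2 + 1/2*p*q**2 - 5/4*p*q + 4/3*p - 11/8*q**2 + 11/8*q.
  reduce S modulo (f_1, f_2, f_3, k_4):
  remainder -11/8*q**2 + 11/8*q ≠ 0; add k_5 = -11/8*q**2 + 11/8*q to the basis.

S(f_3,k_4): lcm = p**3. S = -2/3*p**2*q + 2/3*p**2 - 1/2*p*q - 1/12*p + 11/8*q - 11/8.
  reduce S modulo (f_1, f_2, f_3, k_4, k_5):
  remainder 245/216*q - 245/216 ≠ 0; add k_6 = 245/216*q - 245/216 to the basis.

The other S-polynomials (S(f_2,f_3), S(f_1,k_4), S(f_2,k_4), S(f_1,k_5), S(f_2,k_5), S(f_3,k_5), S(k_4,k_5), S(f_1,k_6), S(f_2,k_6), S(f_3,k_6), S(k_4,k_6), S(k_5,k_6)) all reduce to 0 modulo the current basis, so we have a Gröbner basis.
Inter-reduce: drop elements whose leading term is divisible by another's, tail-reduce, and make monic.
Reduced Gröbner basis: {p, q - 1}.
Label its elements g_1 = p, g_2 = q - 1.

Reduce h = -3/2*p + 4*q - 7 modulo G:
  leading term p: subtract (-3/2)·g_1 from -3/2*p + 4*q - 7 → 4*q - 7
  leading term q: subtract (4)·g_2 from 4*q - 7 → -3
  leading term 1: no divisor's leading term divides it; move -3 to the remainder.
  normal form = -3.
The normal form is nonzero, so h ∉ I. Since h minus its normal form lies in I, I + (h) = I + (r) where r = -3; decide whether this ideal is the whole ring.
Here r = -3 is a nonzero constant, hence a unit: 1 ∈ I + (h), the Gröbner basis of I + (h) is {1}, and the enlarged system has no common solution — adjoining h is inconsistent.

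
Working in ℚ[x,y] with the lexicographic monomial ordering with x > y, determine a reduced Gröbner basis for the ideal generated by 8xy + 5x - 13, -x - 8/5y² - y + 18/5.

f_1 = 8xy + 5x - 13, LT = xy.
f_2 = -x - 8/5y² - y + 18/5, LT = x.

S(f_1,f_2): lcm = xy. S = ⅝x - 8/5y³ - y² + 18/5y - 13/8.
  leading term x: subtract (-⅝)·f_2 from ⅝x - 8/5y³ - y² + 18/5y - 13/8 → -8/5y³ - 2y² + 119/40y + ⅝
  leading term y³: no divisor's leading term divides it; move -8/5y³ to the remainder.
  leading term y²: no divisor's leading term divides it; move -2y² to the remainder.
  leading term y: no divisor's leading term divides it; move 119/40y to the remainder.
  leading term 1: no divisor's leading term divides it; move ⅝ to the remainder.
  remainder -8/5y³ - 2y² + 119/40y + ⅝ ≠ 0; add g_3 = -8/5y³ - 2y² + 119/40y + ⅝ to the basis.

The other S-polynomials (S(f_1,g_3), S(f_2,g_3)) all reduce to 0 modulo the current basis, so we have a Gröbner basis.
Inter-reduce: drop elements whose leading term is divisible by another's, tail-reduce, and make monic.

G = {x + 8/5y² + y - 18/5, y³ + 5/4y² - 119/64y - 25/64}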